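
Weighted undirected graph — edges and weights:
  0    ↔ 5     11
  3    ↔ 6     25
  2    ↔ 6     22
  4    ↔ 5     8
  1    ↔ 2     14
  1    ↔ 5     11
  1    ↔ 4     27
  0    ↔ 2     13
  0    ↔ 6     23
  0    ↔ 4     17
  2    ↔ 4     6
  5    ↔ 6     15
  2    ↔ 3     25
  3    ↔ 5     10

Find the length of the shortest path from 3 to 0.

Some routes from 3 to 0:
3→5→0: 10 + 11 = 21
3→5→4→0: 10 + 8 + 17 = 35
3→2→0: 25 + 13 = 38
3→5→4→2→0: 10 + 8 + 6 + 13 = 37
Best route has total 21.

21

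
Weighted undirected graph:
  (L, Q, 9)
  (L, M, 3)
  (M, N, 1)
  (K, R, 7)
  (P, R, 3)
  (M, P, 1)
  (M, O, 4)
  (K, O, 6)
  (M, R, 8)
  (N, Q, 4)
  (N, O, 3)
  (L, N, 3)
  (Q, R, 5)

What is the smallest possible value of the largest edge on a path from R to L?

3

Comparing a few candidate routes:
R -> P -> M -> N -> L: max(3, 1, 1, 3) = 3
R -> P -> M -> L: max(3, 1, 3) = 3
R -> Q -> N -> L: max(5, 4, 3) = 5
R -> P -> M -> O -> N -> L: max(3, 1, 4, 3, 3) = 4
R -> Q -> N -> M -> L: max(5, 4, 1, 3) = 5
The minimum achievable maximum is 3.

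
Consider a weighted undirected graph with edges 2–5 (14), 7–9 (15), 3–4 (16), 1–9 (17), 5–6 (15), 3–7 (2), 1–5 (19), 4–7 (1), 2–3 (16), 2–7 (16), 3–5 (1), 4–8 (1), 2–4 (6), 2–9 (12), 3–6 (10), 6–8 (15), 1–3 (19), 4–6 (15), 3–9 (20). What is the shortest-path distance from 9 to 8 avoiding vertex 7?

19

Some routes from 9 to 8 avoiding 7:
9 - 3 - 5 - 2 - 4 - 8: 20 + 1 + 14 + 6 + 1 = 42
9 - 3 - 4 - 8: 20 + 16 + 1 = 37
9 - 2 - 4 - 8: 12 + 6 + 1 = 19
Best route has total 19.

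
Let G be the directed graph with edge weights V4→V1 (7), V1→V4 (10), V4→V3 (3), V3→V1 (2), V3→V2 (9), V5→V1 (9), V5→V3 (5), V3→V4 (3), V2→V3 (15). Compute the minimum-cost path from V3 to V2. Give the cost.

Routes from V3 to V2:
V3 - V2: 9
Shortest: 9.

9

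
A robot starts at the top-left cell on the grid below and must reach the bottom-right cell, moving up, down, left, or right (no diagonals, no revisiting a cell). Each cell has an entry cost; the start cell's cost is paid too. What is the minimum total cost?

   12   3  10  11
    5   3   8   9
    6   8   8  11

45

Best path: r0c0 → r0c1 → r1c1 → r1c2 → r2c2 → r2c3
Cost: 12 + 3 + 3 + 8 + 8 + 11 = 45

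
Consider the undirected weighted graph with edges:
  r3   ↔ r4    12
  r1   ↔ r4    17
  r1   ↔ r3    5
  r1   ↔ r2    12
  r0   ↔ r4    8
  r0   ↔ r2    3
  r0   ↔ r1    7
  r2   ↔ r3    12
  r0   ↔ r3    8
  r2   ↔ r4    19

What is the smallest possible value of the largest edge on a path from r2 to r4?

Comparing a few candidate routes:
r2 -> r3 -> r4: max(12, 12) = 12
r2 -> r3 -> r0 -> r4: max(12, 8, 8) = 12
r2 -> r0 -> r4: max(3, 8) = 8
Best route has worst link 8.

8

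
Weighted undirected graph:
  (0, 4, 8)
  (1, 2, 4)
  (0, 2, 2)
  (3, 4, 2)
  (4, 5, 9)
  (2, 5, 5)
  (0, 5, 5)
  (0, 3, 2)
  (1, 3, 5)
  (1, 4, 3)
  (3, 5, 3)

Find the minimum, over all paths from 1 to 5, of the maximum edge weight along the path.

3

Checking several routes:
1-4-3-5: max(3, 2, 3) = 3
1-3-0-2-5: max(5, 2, 2, 5) = 5
1-3-0-5: max(5, 2, 5) = 5
1-2-0-3-5: max(4, 2, 2, 3) = 4
Smallest bottleneck: 3.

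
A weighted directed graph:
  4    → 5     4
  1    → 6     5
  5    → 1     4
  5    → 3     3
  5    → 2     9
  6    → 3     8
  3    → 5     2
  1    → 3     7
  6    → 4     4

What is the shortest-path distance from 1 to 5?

9

Paths from 1 to 5:
1 → 6 → 4 → 5: 5 + 4 + 4 = 13
1 → 3 → 5: 7 + 2 = 9
1 → 6 → 3 → 5: 5 + 8 + 2 = 15
Shortest: 9.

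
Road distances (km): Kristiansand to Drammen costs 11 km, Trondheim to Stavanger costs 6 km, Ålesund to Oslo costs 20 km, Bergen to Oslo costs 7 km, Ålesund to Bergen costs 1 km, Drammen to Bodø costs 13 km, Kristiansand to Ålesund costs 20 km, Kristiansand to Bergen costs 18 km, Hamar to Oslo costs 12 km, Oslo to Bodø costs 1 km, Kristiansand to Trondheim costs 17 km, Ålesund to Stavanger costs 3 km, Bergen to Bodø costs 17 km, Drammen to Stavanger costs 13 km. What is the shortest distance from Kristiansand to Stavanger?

Some routes from Kristiansand to Stavanger:
Kristiansand -> Bergen -> Ålesund -> Stavanger: 18 + 1 + 3 = 22
Kristiansand -> Ålesund -> Stavanger: 20 + 3 = 23
Kristiansand -> Trondheim -> Stavanger: 17 + 6 = 23
Best route has total 22 km.

22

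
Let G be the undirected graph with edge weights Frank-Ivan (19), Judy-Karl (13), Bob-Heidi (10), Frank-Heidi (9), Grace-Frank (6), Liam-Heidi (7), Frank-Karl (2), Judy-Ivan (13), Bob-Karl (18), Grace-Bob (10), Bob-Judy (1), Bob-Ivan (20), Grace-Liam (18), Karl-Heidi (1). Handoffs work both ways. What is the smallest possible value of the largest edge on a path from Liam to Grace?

7

A few of the Liam→Grace routes:
Liam → Heidi → Bob → Grace: max(7, 10, 10) = 10
Liam → Heidi → Karl → Judy → Bob → Grace: max(7, 1, 13, 1, 10) = 13
Liam → Heidi → Frank → Karl → Judy → Bob → Grace: max(7, 9, 2, 13, 1, 10) = 13
Liam → Heidi → Frank → Grace: max(7, 9, 6) = 9
Liam → Heidi → Karl → Frank → Grace: max(7, 1, 2, 6) = 7
The minimum achievable maximum is 7.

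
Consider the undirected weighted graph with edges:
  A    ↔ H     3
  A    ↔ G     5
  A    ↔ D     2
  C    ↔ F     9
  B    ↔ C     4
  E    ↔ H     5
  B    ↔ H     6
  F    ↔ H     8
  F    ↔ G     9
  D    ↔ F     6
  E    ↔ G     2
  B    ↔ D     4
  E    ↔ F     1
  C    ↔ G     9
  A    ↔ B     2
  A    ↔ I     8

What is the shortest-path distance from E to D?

Some routes from E to D:
E → G → A → B → D: 2 + 5 + 2 + 4 = 13
E → F → D: 1 + 6 = 7
E → H → A → D: 5 + 3 + 2 = 10
E → G → A → D: 2 + 5 + 2 = 9
Shortest: 7.

7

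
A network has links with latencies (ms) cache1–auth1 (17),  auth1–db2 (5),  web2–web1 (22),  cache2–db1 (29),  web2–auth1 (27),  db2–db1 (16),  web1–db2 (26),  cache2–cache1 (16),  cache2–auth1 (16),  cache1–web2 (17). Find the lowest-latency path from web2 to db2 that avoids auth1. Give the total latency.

Paths from web2 to db2 avoiding auth1:
web2→web1→db2: 22 + 26 = 48
web2→cache1→cache2→db1→db2: 17 + 16 + 29 + 16 = 78
The minimum is 48 ms.

48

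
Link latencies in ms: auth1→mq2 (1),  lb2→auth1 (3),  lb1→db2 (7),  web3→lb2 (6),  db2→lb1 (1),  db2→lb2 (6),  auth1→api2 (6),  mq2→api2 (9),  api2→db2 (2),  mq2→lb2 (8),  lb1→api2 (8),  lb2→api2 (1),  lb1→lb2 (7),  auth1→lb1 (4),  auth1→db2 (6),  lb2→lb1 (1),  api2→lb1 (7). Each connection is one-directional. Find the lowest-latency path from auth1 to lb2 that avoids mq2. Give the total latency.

Some routes from auth1 to lb2 avoiding mq2:
auth1 - db2 - lb1 - lb2: 6 + 1 + 7 = 14
auth1 - api2 - db2 - lb1 - lb2: 6 + 2 + 1 + 7 = 16
auth1 - api2 - db2 - lb2: 6 + 2 + 6 = 14
auth1 - db2 - lb2: 6 + 6 = 12
auth1 - lb1 - lb2: 4 + 7 = 11
auth1 - lb1 - db2 - lb2: 4 + 7 + 6 = 17
Shortest: 11 ms.

11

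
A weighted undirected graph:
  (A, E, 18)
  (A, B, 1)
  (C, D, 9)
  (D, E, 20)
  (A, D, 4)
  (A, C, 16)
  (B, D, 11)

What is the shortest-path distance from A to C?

13

Paths from A to C:
A → B → D → C: 1 + 11 + 9 = 21
A → E → D → C: 18 + 20 + 9 = 47
A → D → C: 4 + 9 = 13
A → C: 16
The minimum is 13.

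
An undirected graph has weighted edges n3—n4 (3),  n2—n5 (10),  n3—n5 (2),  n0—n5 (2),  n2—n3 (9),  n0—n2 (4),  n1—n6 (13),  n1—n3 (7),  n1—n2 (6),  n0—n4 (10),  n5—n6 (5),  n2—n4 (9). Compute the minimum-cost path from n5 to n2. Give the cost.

A few of the n5→n2 routes:
n5→n3→n2: 2 + 9 = 11
n5→n0→n2: 2 + 4 = 6
n5→n2: 10
Best route has total 6.

6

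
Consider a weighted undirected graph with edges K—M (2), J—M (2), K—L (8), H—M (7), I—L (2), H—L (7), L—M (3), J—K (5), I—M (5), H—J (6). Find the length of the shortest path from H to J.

6

Checking several routes:
H - J: 6
H - L - M - J: 7 + 3 + 2 = 12
H - M - J: 7 + 2 = 9
Shortest: 6.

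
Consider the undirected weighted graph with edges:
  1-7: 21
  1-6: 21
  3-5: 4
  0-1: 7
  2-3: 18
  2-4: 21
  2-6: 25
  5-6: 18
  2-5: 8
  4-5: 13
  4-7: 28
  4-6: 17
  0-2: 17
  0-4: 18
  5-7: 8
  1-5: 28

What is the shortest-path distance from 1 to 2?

24

Checking several routes:
1-5-2: 28 + 8 = 36
1-0-4-2: 7 + 18 + 21 = 46
1-0-2: 7 + 17 = 24
1-0-4-5-2: 7 + 18 + 13 + 8 = 46
1-7-5-2: 21 + 8 + 8 = 37
Shortest: 24.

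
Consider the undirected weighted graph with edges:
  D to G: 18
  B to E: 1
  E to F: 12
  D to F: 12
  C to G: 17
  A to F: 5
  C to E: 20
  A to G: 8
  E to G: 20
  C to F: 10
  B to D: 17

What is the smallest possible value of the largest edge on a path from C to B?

12

Some routes from C to B:
C -> G -> A -> F -> D -> B: max(17, 8, 5, 12, 17) = 17
C -> F -> E -> B: max(10, 12, 1) = 12
C -> F -> D -> B: max(10, 12, 17) = 17
C -> G -> A -> F -> E -> B: max(17, 8, 5, 12, 1) = 17
Smallest bottleneck: 12.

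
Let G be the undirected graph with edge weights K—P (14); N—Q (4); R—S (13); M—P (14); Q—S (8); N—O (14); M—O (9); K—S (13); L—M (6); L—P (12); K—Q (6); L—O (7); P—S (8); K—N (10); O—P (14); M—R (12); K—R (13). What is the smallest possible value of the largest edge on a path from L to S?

Comparing a few candidate routes:
L - P - S: max(12, 8) = 12
L - M - R - K - Q - S: max(6, 12, 13, 6, 8) = 13
L - M - R - K - N - Q - S: max(6, 12, 13, 10, 4, 8) = 13
L - M - R - S: max(6, 12, 13) = 13
L - M - R - K - S: max(6, 12, 13, 13) = 13
L - O - M - R - K - Q - S: max(7, 9, 12, 13, 6, 8) = 13
Best route has worst link 12.

12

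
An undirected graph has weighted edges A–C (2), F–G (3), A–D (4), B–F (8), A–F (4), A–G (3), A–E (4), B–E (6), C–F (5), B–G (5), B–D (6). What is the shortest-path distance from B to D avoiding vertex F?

Routes from B to D avoiding F:
B - E - A - D: 6 + 4 + 4 = 14
B - G - A - D: 5 + 3 + 4 = 12
B - D: 6
Best route has total 6.

6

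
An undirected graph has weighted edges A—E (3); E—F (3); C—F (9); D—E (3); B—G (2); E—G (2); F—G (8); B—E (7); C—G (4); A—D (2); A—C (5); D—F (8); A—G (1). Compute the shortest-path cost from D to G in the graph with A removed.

5

Comparing a few candidate routes:
D - F - E - G: 8 + 3 + 2 = 13
D - E - F - G: 3 + 3 + 8 = 14
D - E - B - G: 3 + 7 + 2 = 12
D - E - G: 3 + 2 = 5
Best route has total 5.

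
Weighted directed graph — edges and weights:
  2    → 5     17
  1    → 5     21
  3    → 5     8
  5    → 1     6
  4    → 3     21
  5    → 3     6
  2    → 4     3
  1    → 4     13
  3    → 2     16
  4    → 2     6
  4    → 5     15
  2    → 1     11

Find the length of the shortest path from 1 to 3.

Routes from 1 to 3:
1 → 4 → 3: 13 + 21 = 34
1 → 4 → 5 → 3: 13 + 15 + 6 = 34
1 → 4 → 2 → 5 → 3: 13 + 6 + 17 + 6 = 42
1 → 5 → 3: 21 + 6 = 27
Shortest: 27.

27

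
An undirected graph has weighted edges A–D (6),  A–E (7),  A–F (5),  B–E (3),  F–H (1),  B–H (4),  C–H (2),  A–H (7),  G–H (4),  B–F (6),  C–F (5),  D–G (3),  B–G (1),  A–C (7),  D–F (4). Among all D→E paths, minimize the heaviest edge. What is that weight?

Comparing a few candidate routes:
D-G-B-E: max(3, 1, 3) = 3
D-F-H-B-E: max(4, 1, 4, 3) = 4
D-F-H-G-B-E: max(4, 1, 4, 1, 3) = 4
D-G-H-B-E: max(3, 4, 4, 3) = 4
Smallest bottleneck: 3.

3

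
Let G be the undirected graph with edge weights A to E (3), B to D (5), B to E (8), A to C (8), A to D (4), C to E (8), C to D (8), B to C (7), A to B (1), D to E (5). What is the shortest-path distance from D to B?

5

Comparing a few candidate routes:
D - A - E - B: 4 + 3 + 8 = 15
D - E - A - B: 5 + 3 + 1 = 9
D - E - B: 5 + 8 = 13
D - B: 5
D - A - B: 4 + 1 = 5
Best route has total 5.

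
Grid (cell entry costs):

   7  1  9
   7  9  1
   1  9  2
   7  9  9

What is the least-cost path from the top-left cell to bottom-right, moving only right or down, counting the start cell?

Cheapest: r0c0→r0c1→r0c2→r1c2→r2c2→r3c2
  7 + 1 + 9 + 1 + 2 + 9 = 29

29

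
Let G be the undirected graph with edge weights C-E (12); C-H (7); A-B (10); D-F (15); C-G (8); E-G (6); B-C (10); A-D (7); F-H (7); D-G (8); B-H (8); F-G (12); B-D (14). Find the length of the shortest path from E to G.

6

Some routes from E to G:
E→C→B→D→G: 12 + 10 + 14 + 8 = 44
E→C→H→F→G: 12 + 7 + 7 + 12 = 38
E→C→G: 12 + 8 = 20
E→G: 6
E→C→B→A→D→G: 12 + 10 + 10 + 7 + 8 = 47
The minimum is 6.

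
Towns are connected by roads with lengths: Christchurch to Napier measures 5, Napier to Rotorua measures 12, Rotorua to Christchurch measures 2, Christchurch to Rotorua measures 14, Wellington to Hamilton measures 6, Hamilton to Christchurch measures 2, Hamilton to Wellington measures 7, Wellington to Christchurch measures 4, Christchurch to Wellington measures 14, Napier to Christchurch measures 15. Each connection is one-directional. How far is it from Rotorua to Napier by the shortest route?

Routes from Rotorua to Napier:
Rotorua → Christchurch → Napier: 2 + 5 = 7
The minimum is 7.

7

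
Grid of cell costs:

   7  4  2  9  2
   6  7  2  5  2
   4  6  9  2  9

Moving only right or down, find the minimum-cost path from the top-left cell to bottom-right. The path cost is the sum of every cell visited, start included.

31

Take [0,0]→[0,1]→[0,2]→[1,2]→[1,3]→[1,4]→[2,4] for a total of 7 + 4 + 2 + 2 + 5 + 2 + 9 = 31.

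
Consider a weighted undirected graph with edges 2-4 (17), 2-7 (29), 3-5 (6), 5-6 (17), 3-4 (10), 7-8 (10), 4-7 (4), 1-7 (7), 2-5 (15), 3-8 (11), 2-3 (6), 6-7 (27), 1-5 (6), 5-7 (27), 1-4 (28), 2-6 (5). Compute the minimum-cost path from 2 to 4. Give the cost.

16

Checking several routes:
2-4: 17
2-3-5-1-7-4: 6 + 6 + 6 + 7 + 4 = 29
2-3-4: 6 + 10 = 16
Best route has total 16.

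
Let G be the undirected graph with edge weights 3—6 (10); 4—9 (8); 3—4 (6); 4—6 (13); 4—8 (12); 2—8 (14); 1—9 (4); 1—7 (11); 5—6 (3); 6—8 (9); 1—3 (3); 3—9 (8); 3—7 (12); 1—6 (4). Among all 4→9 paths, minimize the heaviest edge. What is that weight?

A few of the 4→9 routes:
4-3-1-9: max(6, 3, 4) = 6
4-3-9: max(6, 8) = 8
4-9: max(8) = 8
Smallest bottleneck: 6.

6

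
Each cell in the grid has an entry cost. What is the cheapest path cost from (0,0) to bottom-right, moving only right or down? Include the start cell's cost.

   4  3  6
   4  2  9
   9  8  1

Cheapest: r0c0 → r0c1 → r1c1 → r2c1 → r2c2
  4 + 3 + 2 + 8 + 1 = 18

18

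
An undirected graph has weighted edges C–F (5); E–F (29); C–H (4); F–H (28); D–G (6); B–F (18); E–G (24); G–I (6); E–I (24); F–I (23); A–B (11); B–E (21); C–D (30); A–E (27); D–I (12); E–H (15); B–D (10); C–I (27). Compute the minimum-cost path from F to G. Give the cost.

29

Comparing a few candidate routes:
F - B - D - G: 18 + 10 + 6 = 34
F - I - G: 23 + 6 = 29
F - I - D - G: 23 + 12 + 6 = 41
F - C - D - G: 5 + 30 + 6 = 41
F - C - I - G: 5 + 27 + 6 = 38
Shortest: 29.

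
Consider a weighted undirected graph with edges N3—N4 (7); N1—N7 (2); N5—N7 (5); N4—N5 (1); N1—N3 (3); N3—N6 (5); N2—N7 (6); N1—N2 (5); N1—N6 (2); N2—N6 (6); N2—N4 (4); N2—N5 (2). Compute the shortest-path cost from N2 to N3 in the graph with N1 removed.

Candidate routes:
N2→N6→N3: 6 + 5 = 11
N2→N7→N5→N4→N3: 6 + 5 + 1 + 7 = 19
N2→N4→N3: 4 + 7 = 11
N2→N5→N4→N3: 2 + 1 + 7 = 10
The minimum is 10.

10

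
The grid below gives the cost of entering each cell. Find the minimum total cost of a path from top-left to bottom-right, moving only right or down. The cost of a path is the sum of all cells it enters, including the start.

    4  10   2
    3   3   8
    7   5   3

18

Path (0,0) (1,0) (1,1) (2,1) (2,2): 4 + 3 + 3 + 5 + 3 = 18.
(Top row then right column would cost 27.)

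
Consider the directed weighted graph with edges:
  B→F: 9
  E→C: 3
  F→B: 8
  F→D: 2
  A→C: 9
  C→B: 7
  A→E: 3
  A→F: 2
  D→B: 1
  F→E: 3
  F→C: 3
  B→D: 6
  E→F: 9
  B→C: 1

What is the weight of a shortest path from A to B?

5

A few of the A→B routes:
A → E → F → D → B: 3 + 9 + 2 + 1 = 15
A → F → B: 2 + 8 = 10
A → E → C → B: 3 + 3 + 7 = 13
A → F → C → B: 2 + 3 + 7 = 12
A → F → E → C → B: 2 + 3 + 3 + 7 = 15
A → F → D → B: 2 + 2 + 1 = 5
Best route has total 5.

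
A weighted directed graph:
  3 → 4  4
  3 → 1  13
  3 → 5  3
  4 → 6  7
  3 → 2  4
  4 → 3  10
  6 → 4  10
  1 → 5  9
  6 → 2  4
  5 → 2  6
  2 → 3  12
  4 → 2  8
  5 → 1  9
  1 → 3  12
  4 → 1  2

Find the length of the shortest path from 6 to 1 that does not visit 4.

Candidate routes:
6 -> 2 -> 3 -> 1: 4 + 12 + 13 = 29
6 -> 2 -> 3 -> 5 -> 1: 4 + 12 + 3 + 9 = 28
The minimum is 28.

28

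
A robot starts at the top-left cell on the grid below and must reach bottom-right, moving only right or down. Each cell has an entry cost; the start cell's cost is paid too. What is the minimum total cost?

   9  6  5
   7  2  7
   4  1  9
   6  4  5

Take (0,0)→(0,1)→(1,1)→(2,1)→(3,1)→(3,2) for a total of 9 + 6 + 2 + 1 + 4 + 5 = 27.
(Top row then right column would cost 41.)

27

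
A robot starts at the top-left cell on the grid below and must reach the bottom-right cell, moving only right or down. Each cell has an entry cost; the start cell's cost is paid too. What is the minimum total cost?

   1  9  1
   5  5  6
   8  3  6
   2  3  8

25

Cheapest: (0,0)→(1,0)→(1,1)→(2,1)→(3,1)→(3,2)
  1 + 5 + 5 + 3 + 3 + 8 = 25
(Top row then right column would cost 31.)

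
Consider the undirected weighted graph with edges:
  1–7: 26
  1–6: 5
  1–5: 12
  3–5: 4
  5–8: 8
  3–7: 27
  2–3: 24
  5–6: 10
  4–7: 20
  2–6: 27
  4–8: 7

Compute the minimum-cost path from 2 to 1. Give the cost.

A few of the 2→1 routes:
2 → 3 → 7 → 1: 24 + 27 + 26 = 77
2 → 3 → 5 → 1: 24 + 4 + 12 = 40
2 → 6 → 5 → 1: 27 + 10 + 12 = 49
2 → 3 → 5 → 6 → 1: 24 + 4 + 10 + 5 = 43
2 → 6 → 1: 27 + 5 = 32
Best route has total 32.

32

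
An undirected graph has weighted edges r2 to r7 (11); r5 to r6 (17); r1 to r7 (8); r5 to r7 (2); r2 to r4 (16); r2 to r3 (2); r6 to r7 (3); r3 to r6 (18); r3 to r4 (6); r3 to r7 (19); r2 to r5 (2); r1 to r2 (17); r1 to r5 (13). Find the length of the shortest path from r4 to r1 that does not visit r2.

33

Some routes from r4 to r1 avoiding r2:
r4-r3-r7-r1: 6 + 19 + 8 = 33
r4-r3-r6-r5-r7-r1: 6 + 18 + 17 + 2 + 8 = 51
r4-r3-r6-r7-r1: 6 + 18 + 3 + 8 = 35
r4-r3-r6-r7-r5-r1: 6 + 18 + 3 + 2 + 13 = 42
r4-r3-r6-r5-r1: 6 + 18 + 17 + 13 = 54
r4-r3-r7-r5-r1: 6 + 19 + 2 + 13 = 40
Shortest: 33.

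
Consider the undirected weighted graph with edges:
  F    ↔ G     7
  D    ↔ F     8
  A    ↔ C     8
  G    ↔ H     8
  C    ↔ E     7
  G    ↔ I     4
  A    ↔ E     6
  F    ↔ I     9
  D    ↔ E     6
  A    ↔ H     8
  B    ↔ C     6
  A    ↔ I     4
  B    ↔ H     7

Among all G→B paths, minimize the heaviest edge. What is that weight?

7

Checking several routes:
G -> F -> D -> E -> C -> B: max(7, 8, 6, 7, 6) = 8
G -> F -> D -> E -> C -> A -> H -> B: max(7, 8, 6, 7, 8, 8, 7) = 8
G -> I -> A -> E -> C -> B: max(4, 4, 6, 7, 6) = 7
Smallest bottleneck: 7.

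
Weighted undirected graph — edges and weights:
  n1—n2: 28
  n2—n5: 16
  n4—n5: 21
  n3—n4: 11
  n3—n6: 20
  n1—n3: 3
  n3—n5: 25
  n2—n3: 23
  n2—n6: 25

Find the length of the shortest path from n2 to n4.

A few of the n2→n4 routes:
n2-n1-n3-n4: 28 + 3 + 11 = 42
n2-n3-n4: 23 + 11 = 34
n2-n5-n4: 16 + 21 = 37
Best route has total 34.

34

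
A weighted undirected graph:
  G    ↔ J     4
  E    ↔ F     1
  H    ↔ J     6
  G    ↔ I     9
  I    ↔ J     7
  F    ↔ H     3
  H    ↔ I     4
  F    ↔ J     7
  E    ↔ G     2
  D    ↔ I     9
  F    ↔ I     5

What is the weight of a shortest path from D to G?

A few of the D→G routes:
D -> I -> F -> E -> G: 9 + 5 + 1 + 2 = 17
D -> I -> G: 9 + 9 = 18
D -> I -> H -> F -> E -> G: 9 + 4 + 3 + 1 + 2 = 19
D -> I -> H -> J -> G: 9 + 4 + 6 + 4 = 23
D -> I -> J -> G: 9 + 7 + 4 = 20
The minimum is 17.

17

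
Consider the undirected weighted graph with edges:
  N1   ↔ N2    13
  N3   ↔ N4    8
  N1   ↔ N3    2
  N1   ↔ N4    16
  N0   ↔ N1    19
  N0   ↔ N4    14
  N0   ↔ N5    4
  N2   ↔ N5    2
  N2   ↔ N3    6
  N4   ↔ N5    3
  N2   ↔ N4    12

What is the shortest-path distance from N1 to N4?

10

Checking several routes:
N1-N4: 16
N1-N3-N4: 2 + 8 = 10
N1-N3-N2-N5-N4: 2 + 6 + 2 + 3 = 13
Shortest: 10.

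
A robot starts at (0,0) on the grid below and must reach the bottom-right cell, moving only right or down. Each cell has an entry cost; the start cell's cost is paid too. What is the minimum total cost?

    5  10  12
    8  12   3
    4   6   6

29

Take (0,0)→(1,0)→(2,0)→(2,1)→(2,2) for a total of 5 + 8 + 4 + 6 + 6 = 29.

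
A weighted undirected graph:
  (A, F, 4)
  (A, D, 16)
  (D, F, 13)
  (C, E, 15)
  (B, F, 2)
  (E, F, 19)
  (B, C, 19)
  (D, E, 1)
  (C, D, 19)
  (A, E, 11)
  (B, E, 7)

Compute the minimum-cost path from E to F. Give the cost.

9

Some routes from E to F:
E-D-F: 1 + 13 = 14
E-A-F: 11 + 4 = 15
E-D-A-F: 1 + 16 + 4 = 21
E-B-F: 7 + 2 = 9
E-F: 19
The minimum is 9.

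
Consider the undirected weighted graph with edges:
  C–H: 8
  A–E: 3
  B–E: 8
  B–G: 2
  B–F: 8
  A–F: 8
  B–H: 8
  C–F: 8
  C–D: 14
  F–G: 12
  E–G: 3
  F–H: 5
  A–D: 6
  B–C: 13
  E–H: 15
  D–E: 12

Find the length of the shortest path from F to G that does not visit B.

Checking several routes:
F → C → H → E → G: 8 + 8 + 15 + 3 = 34
F → H → E → G: 5 + 15 + 3 = 23
F → G: 12
F → A → E → G: 8 + 3 + 3 = 14
F → C → D → A → E → G: 8 + 14 + 6 + 3 + 3 = 34
F → A → D → E → G: 8 + 6 + 12 + 3 = 29
The minimum is 12.

12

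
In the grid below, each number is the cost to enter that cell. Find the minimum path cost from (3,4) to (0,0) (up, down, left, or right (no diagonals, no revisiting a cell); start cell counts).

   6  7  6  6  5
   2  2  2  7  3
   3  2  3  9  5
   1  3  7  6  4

Path (3,4) (2,4) (1,4) (1,3) (1,2) (1,1) (1,0) (0,0): 4 + 5 + 3 + 7 + 2 + 2 + 2 + 6 = 31.

31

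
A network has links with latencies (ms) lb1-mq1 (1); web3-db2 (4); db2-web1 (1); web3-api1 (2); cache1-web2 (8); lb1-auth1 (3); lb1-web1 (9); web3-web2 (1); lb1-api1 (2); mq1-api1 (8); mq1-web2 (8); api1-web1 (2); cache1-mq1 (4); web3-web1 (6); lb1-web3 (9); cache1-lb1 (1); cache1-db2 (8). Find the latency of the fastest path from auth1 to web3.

7

Checking several routes:
auth1 -> lb1 -> api1 -> web3: 3 + 2 + 2 = 7
auth1 -> lb1 -> cache1 -> web2 -> web3: 3 + 1 + 8 + 1 = 13
auth1 -> lb1 -> api1 -> web1 -> db2 -> web3: 3 + 2 + 2 + 1 + 4 = 12
auth1 -> lb1 -> web3: 3 + 9 = 12
Best route has total 7 ms.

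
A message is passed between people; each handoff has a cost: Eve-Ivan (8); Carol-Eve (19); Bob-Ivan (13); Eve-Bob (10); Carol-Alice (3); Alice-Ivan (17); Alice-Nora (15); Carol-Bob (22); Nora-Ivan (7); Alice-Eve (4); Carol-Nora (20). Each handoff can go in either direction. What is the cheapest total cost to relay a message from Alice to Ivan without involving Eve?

17

Candidate routes:
Alice→Nora→Ivan: 15 + 7 = 22
Alice→Ivan: 17
Alice→Nora→Carol→Bob→Ivan: 15 + 20 + 22 + 13 = 70
Alice→Carol→Nora→Ivan: 3 + 20 + 7 = 30
Alice→Carol→Bob→Ivan: 3 + 22 + 13 = 38
Shortest: 17.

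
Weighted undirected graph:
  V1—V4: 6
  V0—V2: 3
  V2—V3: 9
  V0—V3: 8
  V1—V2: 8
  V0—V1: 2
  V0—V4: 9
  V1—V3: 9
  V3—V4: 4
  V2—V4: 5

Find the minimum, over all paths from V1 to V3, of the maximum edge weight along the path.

5

Checking several routes:
V1 → V0 → V3: max(2, 8) = 8
V1 → V4 → V2 → V0 → V3: max(6, 5, 3, 8) = 8
V1 → V0 → V2 → V4 → V3: max(2, 3, 5, 4) = 5
V1 → V2 → V0 → V3: max(8, 3, 8) = 8
V1 → V4 → V3: max(6, 4) = 6
Best route has worst link 5.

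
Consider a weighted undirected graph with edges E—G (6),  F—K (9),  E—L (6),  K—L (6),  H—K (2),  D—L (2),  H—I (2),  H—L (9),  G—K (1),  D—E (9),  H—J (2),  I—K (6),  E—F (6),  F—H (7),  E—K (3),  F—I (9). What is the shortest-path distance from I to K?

Comparing a few candidate routes:
I-H-L-K: 2 + 9 + 6 = 17
I-H-F-E-K: 2 + 7 + 6 + 3 = 18
I-H-K: 2 + 2 = 4
I-K: 6
The minimum is 4.

4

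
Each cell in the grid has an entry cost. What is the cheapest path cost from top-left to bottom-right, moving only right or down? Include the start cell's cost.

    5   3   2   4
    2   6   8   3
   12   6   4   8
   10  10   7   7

Path r0c0 → r0c1 → r0c2 → r0c3 → r1c3 → r2c3 → r3c3: 5 + 3 + 2 + 4 + 3 + 8 + 7 = 32.

32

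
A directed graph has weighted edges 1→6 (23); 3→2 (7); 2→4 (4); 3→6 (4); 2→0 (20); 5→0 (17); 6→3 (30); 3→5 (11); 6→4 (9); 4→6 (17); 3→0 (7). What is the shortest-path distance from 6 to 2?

37

Paths from 6 to 2:
6-3-2: 30 + 7 = 37
Best route has total 37.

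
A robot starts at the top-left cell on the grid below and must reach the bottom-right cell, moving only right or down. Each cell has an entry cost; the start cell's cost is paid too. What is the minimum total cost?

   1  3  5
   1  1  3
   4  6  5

Best path: r0c0 -> r1c0 -> r1c1 -> r1c2 -> r2c2
Cost: 1 + 1 + 1 + 3 + 5 = 11

11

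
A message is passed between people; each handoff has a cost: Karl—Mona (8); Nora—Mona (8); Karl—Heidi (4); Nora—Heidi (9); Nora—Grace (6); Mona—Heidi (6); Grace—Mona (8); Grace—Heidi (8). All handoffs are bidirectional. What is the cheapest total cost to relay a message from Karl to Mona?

8

Checking several routes:
Karl - Heidi - Grace - Mona: 4 + 8 + 8 = 20
Karl - Heidi - Mona: 4 + 6 = 10
Karl - Mona: 8
Karl - Heidi - Nora - Mona: 4 + 9 + 8 = 21
The minimum is 8.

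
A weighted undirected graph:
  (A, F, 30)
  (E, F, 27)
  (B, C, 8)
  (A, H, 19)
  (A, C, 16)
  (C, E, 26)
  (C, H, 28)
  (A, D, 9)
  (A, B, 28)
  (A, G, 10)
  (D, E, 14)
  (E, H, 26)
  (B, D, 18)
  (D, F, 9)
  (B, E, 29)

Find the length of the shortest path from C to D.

A few of the C→D routes:
C - B - D: 8 + 18 = 26
C - A - F - D: 16 + 30 + 9 = 55
C - A - D: 16 + 9 = 25
C - B - E - D: 8 + 29 + 14 = 51
C - E - D: 26 + 14 = 40
C - B - A - D: 8 + 28 + 9 = 45
Best route has total 25.

25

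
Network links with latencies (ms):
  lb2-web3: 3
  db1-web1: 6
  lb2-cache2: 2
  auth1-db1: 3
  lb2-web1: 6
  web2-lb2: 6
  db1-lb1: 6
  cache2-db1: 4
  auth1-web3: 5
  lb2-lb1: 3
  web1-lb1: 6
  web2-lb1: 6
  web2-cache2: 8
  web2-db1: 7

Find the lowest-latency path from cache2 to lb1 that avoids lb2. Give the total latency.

10

Checking several routes:
cache2 - web2 - lb1: 8 + 6 = 14
cache2 - db1 - web2 - lb1: 4 + 7 + 6 = 17
cache2 - db1 - lb1: 4 + 6 = 10
cache2 - db1 - web1 - lb1: 4 + 6 + 6 = 16
cache2 - web2 - db1 - lb1: 8 + 7 + 6 = 21
Shortest: 10 ms.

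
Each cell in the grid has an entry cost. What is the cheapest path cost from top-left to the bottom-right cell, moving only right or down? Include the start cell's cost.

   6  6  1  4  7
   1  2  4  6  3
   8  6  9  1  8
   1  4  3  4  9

Path r0c0→r1c0→r1c1→r1c2→r1c3→r2c3→r3c3→r3c4: 6 + 1 + 2 + 4 + 6 + 1 + 4 + 9 = 33.
(Top row then right column would cost 44.)

33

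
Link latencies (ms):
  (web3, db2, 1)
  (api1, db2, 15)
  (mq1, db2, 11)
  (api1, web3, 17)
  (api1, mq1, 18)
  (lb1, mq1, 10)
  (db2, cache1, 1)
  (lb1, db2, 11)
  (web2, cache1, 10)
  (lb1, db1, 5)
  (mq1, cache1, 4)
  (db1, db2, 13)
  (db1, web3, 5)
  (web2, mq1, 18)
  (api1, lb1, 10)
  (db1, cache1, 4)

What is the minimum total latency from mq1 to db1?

Checking several routes:
mq1-db2-web3-db1: 11 + 1 + 5 = 17
mq1-cache1-db2-web3-db1: 4 + 1 + 1 + 5 = 11
mq1-lb1-db1: 10 + 5 = 15
mq1-cache1-db2-db1: 4 + 1 + 13 = 18
mq1-db2-cache1-db1: 11 + 1 + 4 = 16
mq1-cache1-db1: 4 + 4 = 8
Best route has total 8 ms.

8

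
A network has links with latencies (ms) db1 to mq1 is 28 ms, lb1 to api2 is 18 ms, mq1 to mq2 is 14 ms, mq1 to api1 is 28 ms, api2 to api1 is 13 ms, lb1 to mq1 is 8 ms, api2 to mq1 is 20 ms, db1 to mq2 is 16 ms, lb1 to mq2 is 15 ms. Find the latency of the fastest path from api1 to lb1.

31

Checking several routes:
api1→mq1→lb1: 28 + 8 = 36
api1→api2→mq1→lb1: 13 + 20 + 8 = 41
api1→api2→lb1: 13 + 18 = 31
The minimum is 31 ms.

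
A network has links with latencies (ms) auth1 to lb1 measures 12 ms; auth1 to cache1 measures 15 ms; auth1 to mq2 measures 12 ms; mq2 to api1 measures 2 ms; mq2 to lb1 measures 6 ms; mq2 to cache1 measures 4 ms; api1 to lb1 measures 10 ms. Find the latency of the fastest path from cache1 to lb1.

10

Checking several routes:
cache1→mq2→lb1: 4 + 6 = 10
cache1→mq2→auth1→lb1: 4 + 12 + 12 = 28
cache1→mq2→api1→lb1: 4 + 2 + 10 = 16
cache1→auth1→lb1: 15 + 12 = 27
cache1→auth1→mq2→lb1: 15 + 12 + 6 = 33
The minimum is 10 ms.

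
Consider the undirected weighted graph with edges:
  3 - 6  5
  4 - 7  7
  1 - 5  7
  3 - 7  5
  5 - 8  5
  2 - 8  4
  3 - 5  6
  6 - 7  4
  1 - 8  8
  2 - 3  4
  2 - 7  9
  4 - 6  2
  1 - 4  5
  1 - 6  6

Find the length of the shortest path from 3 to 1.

Some routes from 3 to 1:
3→7→6→1: 5 + 4 + 6 = 15
3→6→1: 5 + 6 = 11
3→6→4→1: 5 + 2 + 5 = 12
3→5→1: 6 + 7 = 13
Best route has total 11.

11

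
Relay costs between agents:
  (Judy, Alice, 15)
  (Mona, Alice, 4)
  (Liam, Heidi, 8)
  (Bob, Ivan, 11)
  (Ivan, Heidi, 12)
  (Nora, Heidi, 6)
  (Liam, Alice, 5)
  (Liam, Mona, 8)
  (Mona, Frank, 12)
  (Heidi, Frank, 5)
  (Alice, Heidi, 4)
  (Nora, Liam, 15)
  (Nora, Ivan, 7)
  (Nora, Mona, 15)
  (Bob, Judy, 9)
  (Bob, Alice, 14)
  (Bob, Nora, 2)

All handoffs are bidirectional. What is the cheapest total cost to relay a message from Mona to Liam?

8

Some routes from Mona to Liam:
Mona → Alice → Liam: 4 + 5 = 9
Mona → Liam: 8
Mona → Alice → Heidi → Liam: 4 + 4 + 8 = 16
Best route has total 8.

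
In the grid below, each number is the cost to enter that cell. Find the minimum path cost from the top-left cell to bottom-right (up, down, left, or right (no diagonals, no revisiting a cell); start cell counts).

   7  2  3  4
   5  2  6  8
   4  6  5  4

Take r0c0→r0c1→r1c1→r1c2→r2c2→r2c3 for a total of 7 + 2 + 2 + 6 + 5 + 4 = 26.

26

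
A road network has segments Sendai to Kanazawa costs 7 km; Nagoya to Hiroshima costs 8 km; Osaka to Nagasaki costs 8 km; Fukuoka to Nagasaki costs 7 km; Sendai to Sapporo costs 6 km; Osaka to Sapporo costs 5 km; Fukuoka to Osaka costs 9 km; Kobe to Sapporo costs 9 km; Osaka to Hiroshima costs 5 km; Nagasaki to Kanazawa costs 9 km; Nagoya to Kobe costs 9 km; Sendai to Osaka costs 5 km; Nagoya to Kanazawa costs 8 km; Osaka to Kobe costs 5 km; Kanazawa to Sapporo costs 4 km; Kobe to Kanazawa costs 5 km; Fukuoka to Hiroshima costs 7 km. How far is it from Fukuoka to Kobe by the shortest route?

Comparing a few candidate routes:
Fukuoka→Osaka→Kobe: 9 + 5 = 14
Fukuoka→Nagasaki→Kanazawa→Kobe: 7 + 9 + 5 = 21
Fukuoka→Osaka→Sapporo→Kanazawa→Kobe: 9 + 5 + 4 + 5 = 23
Fukuoka→Nagasaki→Osaka→Kobe: 7 + 8 + 5 = 20
Fukuoka→Hiroshima→Osaka→Kobe: 7 + 5 + 5 = 17
Fukuoka→Osaka→Sapporo→Kobe: 9 + 5 + 9 = 23
Shortest: 14 km.

14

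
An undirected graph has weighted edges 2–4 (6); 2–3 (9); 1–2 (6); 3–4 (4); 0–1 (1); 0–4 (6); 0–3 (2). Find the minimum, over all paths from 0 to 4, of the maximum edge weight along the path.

4

Candidate routes:
0 - 4: max(6) = 6
0 - 3 - 4: max(2, 4) = 4
0 - 1 - 2 - 4: max(1, 6, 6) = 6
0 - 1 - 2 - 3 - 4: max(1, 6, 9, 4) = 9
0 - 3 - 2 - 4: max(2, 9, 6) = 9
The minimum achievable maximum is 4.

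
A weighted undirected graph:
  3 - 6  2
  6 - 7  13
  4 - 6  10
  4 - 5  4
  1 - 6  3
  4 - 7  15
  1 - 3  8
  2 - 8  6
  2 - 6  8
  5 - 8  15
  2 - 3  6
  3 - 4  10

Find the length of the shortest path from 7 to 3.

15

Some routes from 7 to 3:
7→6→1→3: 13 + 3 + 8 = 24
7→4→6→3: 15 + 10 + 2 = 27
7→6→3: 13 + 2 = 15
7→6→2→3: 13 + 8 + 6 = 27
7→4→3: 15 + 10 = 25
Shortest: 15.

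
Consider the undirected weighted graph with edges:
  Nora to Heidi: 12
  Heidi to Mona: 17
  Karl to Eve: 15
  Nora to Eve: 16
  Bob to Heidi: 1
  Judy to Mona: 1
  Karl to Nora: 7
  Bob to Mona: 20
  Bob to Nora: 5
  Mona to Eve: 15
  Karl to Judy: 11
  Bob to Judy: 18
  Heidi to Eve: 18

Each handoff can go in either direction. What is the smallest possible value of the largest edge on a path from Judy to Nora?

11

A few of the Judy→Nora routes:
Judy -> Karl -> Eve -> Nora: max(11, 15, 16) = 16
Judy -> Karl -> Nora: max(11, 7) = 11
Judy -> Mona -> Heidi -> Bob -> Nora: max(1, 17, 1, 5) = 17
Judy -> Mona -> Eve -> Nora: max(1, 15, 16) = 16
Judy -> Mona -> Eve -> Karl -> Nora: max(1, 15, 15, 7) = 15
Best route has worst link 11.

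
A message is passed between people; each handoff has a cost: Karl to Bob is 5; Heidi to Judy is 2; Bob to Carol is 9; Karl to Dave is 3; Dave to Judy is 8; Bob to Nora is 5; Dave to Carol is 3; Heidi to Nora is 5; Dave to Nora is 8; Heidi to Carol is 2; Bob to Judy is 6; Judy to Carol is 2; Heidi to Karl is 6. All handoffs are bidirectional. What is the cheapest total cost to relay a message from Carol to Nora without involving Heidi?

Checking several routes:
Carol - Bob - Nora: 9 + 5 = 14
Carol - Dave - Nora: 3 + 8 = 11
Carol - Dave - Karl - Bob - Nora: 3 + 3 + 5 + 5 = 16
Carol - Judy - Bob - Nora: 2 + 6 + 5 = 13
The minimum is 11.

11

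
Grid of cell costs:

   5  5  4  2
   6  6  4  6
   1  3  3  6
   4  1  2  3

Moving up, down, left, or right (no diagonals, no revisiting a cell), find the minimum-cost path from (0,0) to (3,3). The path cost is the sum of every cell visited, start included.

Take (0,0)→(1,0)→(2,0)→(2,1)→(3,1)→(3,2)→(3,3) for a total of 5 + 6 + 1 + 3 + 1 + 2 + 3 = 21.

21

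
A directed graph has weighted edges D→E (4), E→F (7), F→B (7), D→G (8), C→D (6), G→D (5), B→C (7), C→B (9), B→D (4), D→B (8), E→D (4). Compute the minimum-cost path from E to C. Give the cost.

19

Routes from E to C:
E -> D -> B -> C: 4 + 8 + 7 = 19
E -> F -> B -> C: 7 + 7 + 7 = 21
Shortest: 19.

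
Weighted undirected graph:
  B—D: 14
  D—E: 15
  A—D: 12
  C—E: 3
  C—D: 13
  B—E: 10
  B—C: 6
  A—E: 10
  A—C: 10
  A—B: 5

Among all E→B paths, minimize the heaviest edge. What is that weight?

6

Checking several routes:
E→A→B: max(10, 5) = 10
E→A→C→B: max(10, 10, 6) = 10
E→C→B: max(3, 6) = 6
Best route has worst link 6.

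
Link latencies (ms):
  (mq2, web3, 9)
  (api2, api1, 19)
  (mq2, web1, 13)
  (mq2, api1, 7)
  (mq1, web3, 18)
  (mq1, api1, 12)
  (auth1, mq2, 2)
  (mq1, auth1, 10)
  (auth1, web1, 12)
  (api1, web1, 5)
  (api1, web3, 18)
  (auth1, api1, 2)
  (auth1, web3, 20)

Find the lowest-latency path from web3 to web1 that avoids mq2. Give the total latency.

23

A few of the web3→web1 routes:
web3-auth1-api1-web1: 20 + 2 + 5 = 27
web3-api1-auth1-web1: 18 + 2 + 12 = 32
web3-mq1-api1-web1: 18 + 12 + 5 = 35
web3-api1-web1: 18 + 5 = 23
web3-auth1-web1: 20 + 12 = 32
Best route has total 23 ms.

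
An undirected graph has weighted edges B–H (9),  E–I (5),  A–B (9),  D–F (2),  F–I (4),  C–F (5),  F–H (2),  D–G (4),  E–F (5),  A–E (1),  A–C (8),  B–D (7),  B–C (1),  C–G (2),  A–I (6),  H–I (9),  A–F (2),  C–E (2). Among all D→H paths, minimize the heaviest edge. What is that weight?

2

Comparing a few candidate routes:
D - G - C - E - A - F - H: max(4, 2, 2, 1, 2, 2) = 4
D - G - C - E - I - F - H: max(4, 2, 2, 5, 4, 2) = 5
D - F - H: max(2, 2) = 2
Smallest bottleneck: 2.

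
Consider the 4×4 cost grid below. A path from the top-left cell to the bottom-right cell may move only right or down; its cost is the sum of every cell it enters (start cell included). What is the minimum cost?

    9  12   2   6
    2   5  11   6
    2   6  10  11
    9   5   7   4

35

Take r0c0 -> r1c0 -> r2c0 -> r2c1 -> r3c1 -> r3c2 -> r3c3 for a total of 9 + 2 + 2 + 6 + 5 + 7 + 4 = 35.
For comparison, the top-then-right route costs 50.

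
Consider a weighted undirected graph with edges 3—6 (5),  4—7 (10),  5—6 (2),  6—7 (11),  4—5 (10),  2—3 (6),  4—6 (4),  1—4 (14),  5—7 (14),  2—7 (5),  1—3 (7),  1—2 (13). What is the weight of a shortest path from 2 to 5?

Some routes from 2 to 5:
2→3→6→5: 6 + 5 + 2 = 13
2→7→6→5: 5 + 11 + 2 = 18
2→7→5: 5 + 14 = 19
2→7→4→6→5: 5 + 10 + 4 + 2 = 21
The minimum is 13.

13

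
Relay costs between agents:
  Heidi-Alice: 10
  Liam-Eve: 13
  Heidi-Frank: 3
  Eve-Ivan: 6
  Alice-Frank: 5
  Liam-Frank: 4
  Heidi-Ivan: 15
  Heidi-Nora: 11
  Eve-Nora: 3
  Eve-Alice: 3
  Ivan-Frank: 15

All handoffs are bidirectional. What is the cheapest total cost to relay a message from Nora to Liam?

A few of the Nora→Liam routes:
Nora → Eve → Liam: 3 + 13 = 16
Nora → Eve → Alice → Heidi → Frank → Liam: 3 + 3 + 10 + 3 + 4 = 23
Nora → Heidi → Frank → Liam: 11 + 3 + 4 = 18
Nora → Eve → Alice → Frank → Liam: 3 + 3 + 5 + 4 = 15
Shortest: 15.

15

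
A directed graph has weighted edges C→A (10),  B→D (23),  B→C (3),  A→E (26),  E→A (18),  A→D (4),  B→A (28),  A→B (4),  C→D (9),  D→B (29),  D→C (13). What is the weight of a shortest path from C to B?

Routes from C to B:
C → D → B: 9 + 29 = 38
C → A → D → B: 10 + 4 + 29 = 43
C → A → B: 10 + 4 = 14
The minimum is 14.

14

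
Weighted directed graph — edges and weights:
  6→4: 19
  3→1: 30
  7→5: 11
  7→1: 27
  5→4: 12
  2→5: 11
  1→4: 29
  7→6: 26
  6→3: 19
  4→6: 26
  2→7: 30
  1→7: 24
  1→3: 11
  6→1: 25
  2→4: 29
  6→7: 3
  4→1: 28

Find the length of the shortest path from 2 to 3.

A few of the 2→3 routes:
2 -> 5 -> 4 -> 1 -> 3: 11 + 12 + 28 + 11 = 62
2 -> 4 -> 1 -> 3: 29 + 28 + 11 = 68
2 -> 7 -> 1 -> 3: 30 + 27 + 11 = 68
2 -> 4 -> 6 -> 3: 29 + 26 + 19 = 74
2 -> 5 -> 4 -> 6 -> 3: 11 + 12 + 26 + 19 = 68
2 -> 7 -> 6 -> 3: 30 + 26 + 19 = 75
Best route has total 62.

62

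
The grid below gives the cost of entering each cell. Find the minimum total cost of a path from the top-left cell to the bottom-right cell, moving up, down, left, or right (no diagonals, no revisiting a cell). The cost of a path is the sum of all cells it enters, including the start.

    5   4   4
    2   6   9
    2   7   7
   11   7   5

Take (0,0) (1,0) (2,0) (2,1) (2,2) (3,2) for a total of 5 + 2 + 2 + 7 + 7 + 5 = 28.

28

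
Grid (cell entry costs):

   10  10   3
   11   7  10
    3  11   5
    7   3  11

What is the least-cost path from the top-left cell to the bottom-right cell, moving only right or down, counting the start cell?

Take r0c0 → r1c0 → r2c0 → r3c0 → r3c1 → r3c2 for a total of 10 + 11 + 3 + 7 + 3 + 11 = 45.

45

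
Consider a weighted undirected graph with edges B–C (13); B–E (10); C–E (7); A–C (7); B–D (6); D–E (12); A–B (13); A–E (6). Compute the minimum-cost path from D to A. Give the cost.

A few of the D→A routes:
D→B→A: 6 + 13 = 19
D→E→A: 12 + 6 = 18
D→B→E→A: 6 + 10 + 6 = 22
D→B→C→A: 6 + 13 + 7 = 26
The minimum is 18.

18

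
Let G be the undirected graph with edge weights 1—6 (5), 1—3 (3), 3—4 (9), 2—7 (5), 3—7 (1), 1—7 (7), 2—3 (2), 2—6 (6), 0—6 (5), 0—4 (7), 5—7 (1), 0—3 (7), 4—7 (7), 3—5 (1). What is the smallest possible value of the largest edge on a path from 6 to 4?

A few of the 6→4 routes:
6 -> 0 -> 3 -> 5 -> 7 -> 4: max(5, 7, 1, 1, 7) = 7
6 -> 0 -> 4: max(5, 7) = 7
6 -> 0 -> 3 -> 2 -> 7 -> 4: max(5, 7, 2, 5, 7) = 7
The minimum achievable maximum is 7.

7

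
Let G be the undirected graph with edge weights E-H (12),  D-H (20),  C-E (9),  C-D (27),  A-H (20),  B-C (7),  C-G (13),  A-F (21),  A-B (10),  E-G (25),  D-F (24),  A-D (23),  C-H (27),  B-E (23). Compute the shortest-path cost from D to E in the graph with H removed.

36

Some routes from D to E avoiding H:
D - C - B - E: 27 + 7 + 23 = 57
D - A - B - C - E: 23 + 10 + 7 + 9 = 49
D - A - B - E: 23 + 10 + 23 = 56
D - C - E: 27 + 9 = 36
The minimum is 36.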